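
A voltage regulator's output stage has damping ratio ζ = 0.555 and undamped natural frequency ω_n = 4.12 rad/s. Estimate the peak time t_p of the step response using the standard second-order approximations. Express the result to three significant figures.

t_p ≈ 0.917 s

The damped frequency is ω_d = ω_n√(1−ζ²) = 4.12·√(1−0.308) = 3.43 rad/s.
Peak time t_p = π/ω_d = π/3.43 = 0.917 s.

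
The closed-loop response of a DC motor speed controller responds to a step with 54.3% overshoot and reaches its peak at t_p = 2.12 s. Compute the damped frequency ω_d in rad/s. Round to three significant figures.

t_p = π/ω_d, so ω_d = π/2.12 = 1.48 rad/s.

ω_d ≈ 1.48 rad/s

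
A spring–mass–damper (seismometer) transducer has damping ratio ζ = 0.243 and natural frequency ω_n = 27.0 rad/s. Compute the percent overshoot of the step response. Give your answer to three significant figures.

%OS ≈ 45.5%

For an underdamped second-order system, %OS = 100·exp(−πζ/√(1−ζ²)).
πζ/√(1−ζ²) = π·0.243/√(1−0.0590) = 0.7870, so %OS = 100·e^(−0.7870) = 45.5%.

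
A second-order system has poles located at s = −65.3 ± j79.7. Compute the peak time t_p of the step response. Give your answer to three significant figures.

t_p = π/ω_d with ω_d = 79.7 (the imaginary part), so t_p = 0.0394 s.

t_p ≈ 0.0394 s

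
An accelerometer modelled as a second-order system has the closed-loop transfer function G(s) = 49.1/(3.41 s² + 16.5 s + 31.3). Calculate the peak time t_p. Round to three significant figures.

t_p ≈ 1.72 s

Dividing through by 3.41: denominator becomes s² + 4.839 s + 9.179.
So ω_n = √9.179 = 3.03 rad/s and ζ = 4.839/(2·3.03) = 0.799.
The damped frequency ω_d = ω_n√(1−ζ²) = 1.82 rad/s. t_p = π/ω_d = 1.72 s.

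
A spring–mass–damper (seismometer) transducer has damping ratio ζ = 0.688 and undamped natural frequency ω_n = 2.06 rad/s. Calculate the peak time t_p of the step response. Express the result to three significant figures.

The damped frequency is ω_d = ω_n√(1−ζ²) = 2.06·√(1−0.473) = 1.49 rad/s.
Peak time t_p = π/ω_d = π/1.49 = 2.10 s.

t_p ≈ 2.10 s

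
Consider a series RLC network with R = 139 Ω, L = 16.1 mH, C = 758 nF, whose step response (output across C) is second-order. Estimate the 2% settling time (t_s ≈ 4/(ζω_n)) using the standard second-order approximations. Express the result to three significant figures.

For a series RLC circuit (capacitor voltage as output), ω_n = 1/√(LC) = 1/√(16.1 mH · 758 nF) = 9050 rad/s.
ζ = (R/2)·√(C/L) = (139/2)·√(758 nF/16.1 mH) = 0.477.
t_s ≈ 4/(ζω_n) = 0.000927 s.

t_s ≈ 0.000927 s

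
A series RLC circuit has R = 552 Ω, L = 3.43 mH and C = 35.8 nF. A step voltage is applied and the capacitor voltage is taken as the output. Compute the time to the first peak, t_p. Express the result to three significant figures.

For a series RLC circuit (capacitor voltage as output), ω_n = 1/√(LC) = 1/√(3.43 mH · 35.8 nF) = 90200 rad/s.
ζ = (R/2)·√(C/L) = (552/2)·√(35.8 nF/3.43 mH) = 0.892.
The damped frequency ω_d = ω_n√(1−ζ²) = 40900 rad/s. t_p = π/ω_d = 0.0000769 s.

t_p ≈ 0.0000769 s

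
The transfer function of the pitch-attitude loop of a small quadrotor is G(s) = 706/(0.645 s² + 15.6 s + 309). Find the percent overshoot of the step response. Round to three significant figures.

Dividing through by 0.645: denominator becomes s² + 24.19 s + 479.1.
So ω_n = √479.1 = 21.9 rad/s and ζ = 24.19/(2·21.9) = 0.553.
%OS = 100 e^{−πζ/√(1−ζ²)} with ζ = 0.553 gives 12.5%.

%OS ≈ 12.5%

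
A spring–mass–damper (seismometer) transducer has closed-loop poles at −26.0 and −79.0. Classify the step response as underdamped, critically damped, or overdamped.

overdamped

Since the poles are distinct, negative and real, the response is overdamped.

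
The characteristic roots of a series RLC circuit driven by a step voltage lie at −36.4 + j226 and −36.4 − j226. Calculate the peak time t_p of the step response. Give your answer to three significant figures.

t_p ≈ 0.0139 s

t_p = π/ω_d with ω_d = 226 (the imaginary part), so t_p = 0.0139 s.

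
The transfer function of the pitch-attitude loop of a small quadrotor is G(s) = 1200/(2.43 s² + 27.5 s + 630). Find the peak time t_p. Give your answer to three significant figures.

t_p ≈ 0.208 s

Dividing through by 2.43: denominator becomes s² + 11.32 s + 259.3.
So ω_n = √259.3 = 16.1 rad/s and ζ = 11.32/(2·16.1) = 0.351.
The damped frequency ω_d = ω_n√(1−ζ²) = 15.1 rad/s. t_p = π/ω_d = 0.208 s.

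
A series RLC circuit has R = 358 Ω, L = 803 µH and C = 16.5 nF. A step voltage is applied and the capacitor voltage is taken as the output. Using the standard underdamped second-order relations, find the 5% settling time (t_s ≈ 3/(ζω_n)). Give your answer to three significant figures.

For a series RLC circuit (capacitor voltage as output), ω_n = 1/√(LC) = 1/√(803 µH · 16.5 nF) = 275000 rad/s.
ζ = (R/2)·√(C/L) = (358/2)·√(16.5 nF/803 µH) = 0.811.
t_s ≈ 3/(ζω_n) = 0.0000135 s.

t_s ≈ 0.0000135 s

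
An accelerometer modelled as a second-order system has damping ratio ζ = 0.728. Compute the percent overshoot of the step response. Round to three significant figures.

For an underdamped second-order system, %OS = 100·exp(−πζ/√(1−ζ²)).
πζ/√(1−ζ²) = π·0.728/√(1−0.530) = 3.336, so %OS = 100·e^(−3.336) = 3.56%.

%OS ≈ 3.56%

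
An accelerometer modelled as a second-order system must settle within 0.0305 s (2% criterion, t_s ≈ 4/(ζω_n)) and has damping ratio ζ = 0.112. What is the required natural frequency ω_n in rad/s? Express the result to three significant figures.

ω_n ≈ 1170 rad/s

Rearranging t_s ≈ 4/(ζω_n) gives ω_n = 4/(ζ·t_s) = 4/(0.112 × 0.0305) = 1170 rad/s.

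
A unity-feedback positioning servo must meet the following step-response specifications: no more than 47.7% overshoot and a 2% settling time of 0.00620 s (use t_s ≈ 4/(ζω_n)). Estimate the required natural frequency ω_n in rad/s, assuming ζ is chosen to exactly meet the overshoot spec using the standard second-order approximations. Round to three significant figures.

ω_n ≈ 2810 rad/s

ζ = −ln(OS)/√(π² + (ln OS)²). With OS = 0.477, ln OS = −0.7402 and ζ = 0.7402/3.228 = 0.229.
From t_s ≈ 4/(ζω_n): ω_n = 4/(ζ·t_s) = 4/(0.229·0.00620) = 2810 rad/s.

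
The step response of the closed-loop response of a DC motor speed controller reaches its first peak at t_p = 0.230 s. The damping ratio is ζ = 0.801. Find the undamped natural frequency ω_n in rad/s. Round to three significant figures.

ω_n ≈ 22.8 rad/s

Peak time t_p = π/ω_d, so ω_d = π/t_p = π/0.230 = 13.7 rad/s.
ω_n = ω_d/√(1−ζ²) = 13.7/√0.358 = 22.8 rad/s.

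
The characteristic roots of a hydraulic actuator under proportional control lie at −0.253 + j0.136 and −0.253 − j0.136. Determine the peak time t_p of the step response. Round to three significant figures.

t_p ≈ 23.1 s

t_p = π/ω_d with ω_d = 0.136 (the imaginary part), so t_p = 23.1 s.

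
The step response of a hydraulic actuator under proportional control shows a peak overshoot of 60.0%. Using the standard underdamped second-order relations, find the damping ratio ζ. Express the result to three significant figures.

ζ = −ln(OS)/√(π² + (ln OS)²). With OS = 0.600, ln OS = −0.5108 and ζ = 0.5108/3.183 = 0.160.

ζ ≈ 0.160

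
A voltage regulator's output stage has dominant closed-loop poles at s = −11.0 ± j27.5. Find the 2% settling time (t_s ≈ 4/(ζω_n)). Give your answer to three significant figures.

t_s ≈ 0.364 s

For poles at −σ ± jω_d, ζω_n = σ = 11.0, so t_s ≈ 4/σ = 0.364 s.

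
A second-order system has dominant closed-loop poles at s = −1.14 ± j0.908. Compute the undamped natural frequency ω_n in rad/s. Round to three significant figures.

With σ = 1.14, ω_d = 0.908: ω_n = √(σ²+ω_d²) = 1.46 rad/s, ζ = σ/ω_n = 0.782.

ω_n ≈ 1.46 rad/s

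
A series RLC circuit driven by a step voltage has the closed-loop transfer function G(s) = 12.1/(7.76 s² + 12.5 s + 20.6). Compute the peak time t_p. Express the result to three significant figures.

t_p ≈ 2.22 s

Dividing through by 7.76: denominator becomes s² + 1.611 s + 2.655.
So ω_n = √2.655 = 1.63 rad/s and ζ = 1.611/(2·1.63) = 0.494.
ω_d = 1.63·√(1 − 0.494²) = 1.42 rad/s. t_p = π/ω_d = 2.22 s.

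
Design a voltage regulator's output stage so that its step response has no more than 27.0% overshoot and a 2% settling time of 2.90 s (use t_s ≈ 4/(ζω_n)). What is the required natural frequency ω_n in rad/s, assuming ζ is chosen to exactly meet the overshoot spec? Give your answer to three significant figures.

Inverting the overshoot relation: ζ = |ln 0.270|/√(π² + ln²0.270) = 0.385.
From t_s ≈ 4/(ζω_n): ω_n = 4/(ζ·t_s) = 4/(0.385·2.90) = 3.59 rad/s.

ω_n ≈ 3.59 rad/s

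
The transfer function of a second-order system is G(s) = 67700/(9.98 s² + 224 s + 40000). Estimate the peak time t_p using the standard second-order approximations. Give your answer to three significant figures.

t_p ≈ 0.0504 s

Dividing through by 9.98: denominator becomes s² + 22.44 s + 4008.
So ω_n = √4008 = 63.3 rad/s and ζ = 22.44/(2·63.3) = 0.177.
ω_d = ω_n√(1−ζ²) = 62.3 rad/s. t_p = π/ω_d = 0.0504 s.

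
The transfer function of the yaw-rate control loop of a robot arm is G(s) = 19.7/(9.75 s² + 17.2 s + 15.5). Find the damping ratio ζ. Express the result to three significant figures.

Dividing through by 9.75: denominator becomes s² + 1.764 s + 1.590.
So ω_n = √1.590 = 1.26 rad/s and ζ = 1.764/(2·1.26) = 0.700.

ζ ≈ 0.700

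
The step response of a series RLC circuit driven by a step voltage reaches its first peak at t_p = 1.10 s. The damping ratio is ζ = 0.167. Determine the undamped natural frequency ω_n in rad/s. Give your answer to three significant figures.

Peak time t_p = π/ω_d, so ω_d = π/t_p = π/1.10 = 2.86 rad/s.
ω_n = ω_d/√(1−ζ²) = 2.86/√0.972 = 2.90 rad/s.

ω_n ≈ 2.90 rad/s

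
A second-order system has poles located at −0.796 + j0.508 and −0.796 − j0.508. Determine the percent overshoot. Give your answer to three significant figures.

|pole| = ω_n = √(0.796² + 0.508²) = 0.944 rad/s; ζ = cos θ = σ/ω_n = 0.843.
%OS = 100·exp(−πζ/√(1−ζ²)) = 0.728%.

%OS ≈ 0.728%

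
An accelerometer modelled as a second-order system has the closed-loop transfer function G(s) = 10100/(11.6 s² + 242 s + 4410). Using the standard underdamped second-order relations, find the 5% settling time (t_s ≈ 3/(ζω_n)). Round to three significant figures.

Dividing through by 11.6: denominator becomes s² + 20.86 s + 380.2.
So ω_n = √380.2 = 19.5 rad/s and ζ = 20.86/(2·19.5) = 0.535.
t_s ≈ 3/(ζω_n) = 0.288 s.

t_s ≈ 0.288 s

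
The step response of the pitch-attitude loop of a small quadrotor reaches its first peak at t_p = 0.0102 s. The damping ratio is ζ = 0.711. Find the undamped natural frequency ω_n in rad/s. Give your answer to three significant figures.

ω_n ≈ 438 rad/s

Peak time t_p = π/ω_d, so ω_d = π/t_p = π/0.0102 = 308 rad/s.
ω_n = ω_d/√(1−ζ²) = 308/√0.494 = 438 rad/s.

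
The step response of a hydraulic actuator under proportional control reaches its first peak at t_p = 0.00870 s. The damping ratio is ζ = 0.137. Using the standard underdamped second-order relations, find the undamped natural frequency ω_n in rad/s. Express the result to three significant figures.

Peak time t_p = π/ω_d, so ω_d = π/t_p = π/0.00870 = 361 rad/s.
ω_n = ω_d/√(1−ζ²) = 361/√0.981 = 365 rad/s.

ω_n ≈ 365 rad/s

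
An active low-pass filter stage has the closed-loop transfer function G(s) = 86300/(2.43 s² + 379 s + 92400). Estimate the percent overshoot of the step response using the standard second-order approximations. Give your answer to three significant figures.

Dividing through by 2.43: denominator becomes s² + 156.0 s + 38020.
So ω_n = √38020 = 195 rad/s and ζ = 156.0/(2·195) = 0.400.
%OS = 100·exp(−πζ/√(1−ζ²)) = 25.4%.

%OS ≈ 25.4%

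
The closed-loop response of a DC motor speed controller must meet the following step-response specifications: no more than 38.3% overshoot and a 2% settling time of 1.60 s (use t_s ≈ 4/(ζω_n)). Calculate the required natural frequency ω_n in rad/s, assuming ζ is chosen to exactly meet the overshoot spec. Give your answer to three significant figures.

Inverting the overshoot relation: ζ = |ln 0.383|/√(π² + ln²0.383) = 0.292.
From t_s ≈ 4/(ζω_n): ω_n = 4/(ζ·t_s) = 4/(0.292·1.60) = 8.56 rad/s.

ω_n ≈ 8.56 rad/s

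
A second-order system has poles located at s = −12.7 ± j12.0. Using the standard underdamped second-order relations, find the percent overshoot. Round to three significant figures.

|pole| = ω_n = √(12.7² + 12.0²) = 17.5 rad/s; ζ = cos θ = σ/ω_n = 0.727.
%OS = 100·exp(−πζ/√(1−ζ²)) = 3.60%.

%OS ≈ 3.60%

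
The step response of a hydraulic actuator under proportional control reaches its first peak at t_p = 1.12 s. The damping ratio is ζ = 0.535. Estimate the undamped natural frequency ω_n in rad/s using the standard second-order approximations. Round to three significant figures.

ω_n ≈ 3.32 rad/s

Peak time t_p = π/ω_d, so ω_d = π/t_p = π/1.12 = 2.80 rad/s.
ω_n = ω_d/√(1−ζ²) = 2.80/√0.714 = 3.32 rad/s.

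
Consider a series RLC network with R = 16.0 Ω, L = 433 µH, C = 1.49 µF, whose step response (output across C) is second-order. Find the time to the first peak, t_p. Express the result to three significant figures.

t_p ≈ 0.0000904 s

For a series RLC circuit (capacitor voltage as output), ω_n = 1/√(LC) = 1/√(433 µH · 1.49 µF) = 39400 rad/s.
ζ = (R/2)·√(C/L) = (16.0/2)·√(1.49 µF/433 µH) = 0.469.
ω_d = ω_n√(1−ζ²) = 34800 rad/s. t_p = π/ω_d = 0.0000904 s.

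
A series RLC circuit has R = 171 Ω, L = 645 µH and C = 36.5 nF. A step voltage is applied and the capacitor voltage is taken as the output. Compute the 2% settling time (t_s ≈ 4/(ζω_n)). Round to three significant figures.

t_s ≈ 0.0000302 s

For a series RLC circuit (capacitor voltage as output), ω_n = 1/√(LC) = 1/√(645 µH · 36.5 nF) = 206000 rad/s.
ζ = (R/2)·√(C/L) = (171/2)·√(36.5 nF/645 µH) = 0.643.
t_s ≈ 4/(ζω_n) = 0.0000302 s.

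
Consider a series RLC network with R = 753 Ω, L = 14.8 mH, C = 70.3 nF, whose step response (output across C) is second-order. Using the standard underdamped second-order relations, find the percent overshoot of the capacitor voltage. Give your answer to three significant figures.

%OS ≈ 1.10%

For a series RLC circuit (capacitor voltage as output), ω_n = 1/√(LC) = 1/√(14.8 mH · 70.3 nF) = 31000 rad/s.
ζ = (R/2)·√(C/L) = (753/2)·√(70.3 nF/14.8 mH) = 0.821.
%OS = 100·exp(−πζ/√(1−ζ²)) = 1.10%.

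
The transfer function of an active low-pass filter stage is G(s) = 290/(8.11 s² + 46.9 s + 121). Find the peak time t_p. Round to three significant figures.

t_p ≈ 1.23 s

Dividing through by 8.11: denominator becomes s² + 5.783 s + 14.92.
So ω_n = √14.92 = 3.86 rad/s and ζ = 5.783/(2·3.86) = 0.749.
The damped frequency ω_d = ω_n√(1−ζ²) = 2.56 rad/s. t_p = π/ω_d = 1.23 s.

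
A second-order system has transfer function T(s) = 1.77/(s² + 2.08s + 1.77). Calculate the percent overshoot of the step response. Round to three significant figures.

ω_n = √1.77 = 1.33 rad/s; ζ = 2.08/(2·1.33) = 0.782.
%OS = 100 e^{−πζ/√(1−ζ²)} with ζ = 0.782 gives 1.95%.

%OS ≈ 1.95%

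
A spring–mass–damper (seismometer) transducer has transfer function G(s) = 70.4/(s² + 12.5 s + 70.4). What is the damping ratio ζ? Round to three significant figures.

Comparing the denominator to s² + 2ζω_n s + ω_n²: ω_n = √70.4 = 8.39 rad/s, and 2ζω_n = 12.5 so ζ = 12.5/(2·8.39) = 0.745.

ζ ≈ 0.745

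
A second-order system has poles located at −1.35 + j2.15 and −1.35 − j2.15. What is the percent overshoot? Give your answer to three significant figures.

|pole| = ω_n = √(1.35² + 2.15²) = 2.54 rad/s; ζ = cos θ = σ/ω_n = 0.532.
Overshoot: exp(−π·0.532/√(1−0.532²)) = 0.139, i.e. 13.9%.

%OS ≈ 13.9%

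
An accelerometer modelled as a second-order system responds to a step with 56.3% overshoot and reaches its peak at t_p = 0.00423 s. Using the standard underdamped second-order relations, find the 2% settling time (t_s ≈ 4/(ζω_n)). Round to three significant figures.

t_s ≈ 0.0295 s

From the overshoot, ζ = −ln(OS)/√(π²+ln²(OS)) = 0.180.
From t_p = π/ω_d, ω_d = π/0.00423 = 743 rad/s, so ω_n = ω_d/√(1−ζ²) = 755 rad/s.
t_s ≈ 4/(ζω_n) = 4/(0.180·755) = 0.0295 s.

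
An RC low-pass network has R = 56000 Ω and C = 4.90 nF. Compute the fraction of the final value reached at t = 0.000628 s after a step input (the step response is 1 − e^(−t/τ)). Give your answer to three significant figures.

y/y_∞ ≈ 0.899

τ = RC = 56000 × 4.90 nF = 0.000274 s.
y(t)/y_∞ = 1 − e^(−t/τ) = 1 − e^(−0.000628/0.000274) = 1 − e^(−2.29) = 0.899.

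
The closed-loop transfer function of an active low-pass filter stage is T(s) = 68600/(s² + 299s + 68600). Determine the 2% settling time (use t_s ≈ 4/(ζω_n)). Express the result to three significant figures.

t_s ≈ 0.0268 s

ω_n = √68600 = 262 rad/s; ζ = 299/(2·262) = 0.571.
t_s ≈ 4/(ζω_n) = 4/(0.571·262) = 0.0268 s.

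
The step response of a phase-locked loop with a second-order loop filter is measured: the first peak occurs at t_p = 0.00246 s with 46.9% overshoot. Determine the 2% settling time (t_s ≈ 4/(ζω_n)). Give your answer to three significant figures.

From the overshoot, ζ = −ln(OS)/√(π²+ln²(OS)) = 0.234.
From t_p = π/ω_d, ω_d = π/0.00246 = 1280 rad/s, so ω_n = ω_d/√(1−ζ²) = 1310 rad/s.
t_s ≈ 4/(ζω_n) = 4/(0.234·1310) = 0.0130 s.

t_s ≈ 0.0130 s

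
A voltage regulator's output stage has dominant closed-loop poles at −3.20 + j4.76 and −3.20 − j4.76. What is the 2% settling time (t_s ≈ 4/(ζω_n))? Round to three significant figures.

For poles at −σ ± jω_d, ζω_n = σ = 3.20, so t_s ≈ 4/σ = 1.25 s.

t_s ≈ 1.25 s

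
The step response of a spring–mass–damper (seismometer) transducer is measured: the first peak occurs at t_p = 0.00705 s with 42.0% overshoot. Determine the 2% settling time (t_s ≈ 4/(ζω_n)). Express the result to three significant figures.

ζ from %OS: ζ = |ln 0.420|/√(π²+ln²0.420) = 0.266.
From t_p = π/ω_d, ω_d = π/0.00705 = 446 rad/s, so ω_n = ω_d/√(1−ζ²) = 462 rad/s.
t_s ≈ 4/(ζω_n) = 4/(0.266·462) = 0.0325 s.

t_s ≈ 0.0325 s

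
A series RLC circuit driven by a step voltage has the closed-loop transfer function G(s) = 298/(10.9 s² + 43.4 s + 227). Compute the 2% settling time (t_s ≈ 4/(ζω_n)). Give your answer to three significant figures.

Dividing through by 10.9: denominator becomes s² + 3.982 s + 20.83.
So ω_n = √20.83 = 4.56 rad/s and ζ = 3.982/(2·4.56) = 0.436.
t_s ≈ 4/(ζω_n) = 2.01 s.

t_s ≈ 2.01 s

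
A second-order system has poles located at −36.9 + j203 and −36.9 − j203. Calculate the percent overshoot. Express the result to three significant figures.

%OS ≈ 56.5%

With σ = 36.9, ω_d = 203: ω_n = √(σ²+ω_d²) = 206 rad/s, ζ = σ/ω_n = 0.179.
%OS = 100 e^{−πζ/√(1−ζ²)} with ζ = 0.179 gives 56.5%.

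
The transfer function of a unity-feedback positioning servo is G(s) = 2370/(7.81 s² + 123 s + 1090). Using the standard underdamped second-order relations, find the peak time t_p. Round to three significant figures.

t_p ≈ 0.357 s

Dividing through by 7.81: denominator becomes s² + 15.75 s + 139.6.
So ω_n = √139.6 = 11.8 rad/s and ζ = 15.75/(2·11.8) = 0.667.
ω_d = 11.8·√(1 − 0.667²) = 8.81 rad/s. t_p = π/ω_d = 0.357 s.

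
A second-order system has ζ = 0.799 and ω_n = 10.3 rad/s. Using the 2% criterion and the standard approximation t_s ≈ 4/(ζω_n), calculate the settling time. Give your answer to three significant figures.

t_s ≈ 4/(ζω_n) = 4/(0.799 × 10.3) = 0.486 s.

t_s ≈ 0.486 s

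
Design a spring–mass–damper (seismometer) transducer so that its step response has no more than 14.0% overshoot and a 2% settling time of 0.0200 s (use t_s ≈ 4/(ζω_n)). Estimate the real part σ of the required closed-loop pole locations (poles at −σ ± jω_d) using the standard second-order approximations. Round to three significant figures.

σ ≈ 200

The settling-time spec alone fixes σ = ζω_n = 4/t_s = 4/0.0200 = 200.
(Overshoot then fixes ζ = 0.531 and hence ω_d = σ·√(1−ζ²)/ζ = 320 rad/s.)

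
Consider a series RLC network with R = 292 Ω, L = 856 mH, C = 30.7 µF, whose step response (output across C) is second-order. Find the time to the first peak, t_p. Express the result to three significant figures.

For a series RLC circuit (capacitor voltage as output), ω_n = 1/√(LC) = 1/√(856 mH · 30.7 µF) = 195 rad/s.
ζ = (R/2)·√(C/L) = (292/2)·√(30.7 µF/856 mH) = 0.874.
ω_d = ω_n√(1−ζ²) = 94.7 rad/s. t_p = π/ω_d = 0.0332 s.

t_p ≈ 0.0332 s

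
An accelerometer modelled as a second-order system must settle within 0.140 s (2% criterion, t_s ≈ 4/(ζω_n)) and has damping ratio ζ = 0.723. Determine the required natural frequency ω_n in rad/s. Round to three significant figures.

Rearranging t_s ≈ 4/(ζω_n) gives ω_n = 4/(ζ·t_s) = 4/(0.723 × 0.140) = 39.5 rad/s.

ω_n ≈ 39.5 rad/s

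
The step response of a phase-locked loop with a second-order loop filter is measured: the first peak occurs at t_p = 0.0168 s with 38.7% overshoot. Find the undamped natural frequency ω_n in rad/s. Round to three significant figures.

ω_n ≈ 195 rad/s

ζ from %OS: ζ = |ln 0.387|/√(π²+ln²0.387) = 0.289.
t_p = π/ω_d ⇒ ω_d = 187 rad/s; then ω_n = ω_d/√(1−ζ²) = 195 rad/s.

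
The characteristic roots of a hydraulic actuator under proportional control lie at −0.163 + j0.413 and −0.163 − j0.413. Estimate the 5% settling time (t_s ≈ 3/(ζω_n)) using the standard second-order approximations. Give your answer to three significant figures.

For poles at −σ ± jω_d, ζω_n = σ = 0.163, so t_s ≈ 3/σ = 18.4 s.

t_s ≈ 18.4 s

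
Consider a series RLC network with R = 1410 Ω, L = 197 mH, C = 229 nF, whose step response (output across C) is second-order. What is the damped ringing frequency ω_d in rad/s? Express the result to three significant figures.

For a series RLC circuit (capacitor voltage as output), ω_n = 1/√(LC) = 1/√(197 mH · 229 nF) = 4710 rad/s.
ζ = (R/2)·√(C/L) = (1410/2)·√(229 nF/197 mH) = 0.760.
ω_d = ω_n√(1−ζ²) = 3060 rad/s.

ω_d ≈ 3060 rad/s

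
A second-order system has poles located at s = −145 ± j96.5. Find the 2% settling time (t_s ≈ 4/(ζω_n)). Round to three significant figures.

t_s ≈ 0.0276 s

For poles at −σ ± jω_d, ζω_n = σ = 145, so t_s ≈ 4/σ = 0.0276 s.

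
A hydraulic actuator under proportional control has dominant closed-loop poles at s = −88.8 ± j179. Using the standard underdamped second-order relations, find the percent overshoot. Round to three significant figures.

The poles are at −σ ± jω_d with σ = 88.8 and ω_d = 179, so ω_n = √(σ²+ω_d²) = 200 rad/s and ζ = σ/ω_n = 0.444.
%OS = 100 e^{−πζ/√(1−ζ²)} with ζ = 0.444 gives 21.0%.

%OS ≈ 21.0%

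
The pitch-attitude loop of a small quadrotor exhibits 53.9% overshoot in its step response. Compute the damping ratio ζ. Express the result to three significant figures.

ζ ≈ 0.193

Inverting the overshoot relation: ζ = |ln 0.539|/√(π² + ln²0.539) = 0.193.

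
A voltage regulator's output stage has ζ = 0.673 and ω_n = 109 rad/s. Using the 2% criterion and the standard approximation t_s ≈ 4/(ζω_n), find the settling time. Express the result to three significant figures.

t_s ≈ 0.0545 s

t_s ≈ 4/(ζω_n) = 4/(0.673 × 109) = 0.0545 s.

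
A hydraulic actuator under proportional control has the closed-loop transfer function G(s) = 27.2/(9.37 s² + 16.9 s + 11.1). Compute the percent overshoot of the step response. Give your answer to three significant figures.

%OS ≈ 0.957%

Dividing through by 9.37: denominator becomes s² + 1.804 s + 1.185.
So ω_n = √1.185 = 1.09 rad/s and ζ = 1.804/(2·1.09) = 0.829.
Overshoot: exp(−π·0.829/√(1−0.829²)) = 0.00957, i.e. 0.957%.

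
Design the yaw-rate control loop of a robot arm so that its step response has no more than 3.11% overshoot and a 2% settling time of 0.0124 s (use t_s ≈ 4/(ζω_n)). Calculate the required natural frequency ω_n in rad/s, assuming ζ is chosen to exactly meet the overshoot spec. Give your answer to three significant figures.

ζ = −ln(OS)/√(π² + (ln OS)²). With OS = 0.0311, ln OS = −3.471 and ζ = 3.471/4.681 = 0.741.
From t_s ≈ 4/(ζω_n): ω_n = 4/(ζ·t_s) = 4/(0.741·0.0124) = 435 rad/s.

ω_n ≈ 435 rad/s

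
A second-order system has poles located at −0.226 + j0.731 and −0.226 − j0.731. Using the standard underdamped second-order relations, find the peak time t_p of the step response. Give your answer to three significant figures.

t_p = π/ω_d with ω_d = 0.731 (the imaginary part), so t_p = 4.30 s.

t_p ≈ 4.30 s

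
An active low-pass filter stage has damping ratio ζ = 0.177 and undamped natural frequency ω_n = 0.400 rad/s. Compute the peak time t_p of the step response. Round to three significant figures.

The damped frequency is ω_d = ω_n√(1−ζ²) = 0.400·√(1−0.0313) = 0.394 rad/s.
Peak time t_p = π/ω_d = π/0.394 = 7.98 s.

t_p ≈ 7.98 s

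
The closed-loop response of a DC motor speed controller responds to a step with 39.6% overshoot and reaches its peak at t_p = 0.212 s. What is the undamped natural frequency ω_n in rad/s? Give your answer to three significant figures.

ω_n ≈ 15.4 rad/s

The overshoot fixes ζ = −ln(OS)/√(π²+ln²(OS)) = 0.283.
t_p = π/ω_d ⇒ ω_d = 14.8 rad/s; then ω_n = ω_d/√(1−ζ²) = 15.4 rad/s.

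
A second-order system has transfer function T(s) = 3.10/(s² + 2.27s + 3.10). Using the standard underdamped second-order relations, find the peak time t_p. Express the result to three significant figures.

ω_n = √3.10 = 1.76 rad/s; ζ = 2.27/(2·1.76) = 0.645.
The damped frequency ω_d = ω_n√(1−ζ²) = 1.35 rad/s. Then t_p = π/ω_d = 2.33 s.

t_p ≈ 2.33 s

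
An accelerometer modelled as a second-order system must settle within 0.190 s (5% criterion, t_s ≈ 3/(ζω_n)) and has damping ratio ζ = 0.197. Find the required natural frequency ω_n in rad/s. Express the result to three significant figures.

ω_n ≈ 80.1 rad/s

Rearranging t_s ≈ 3/(ζω_n) gives ω_n = 3/(ζ·t_s) = 3/(0.197 × 0.190) = 80.1 rad/s.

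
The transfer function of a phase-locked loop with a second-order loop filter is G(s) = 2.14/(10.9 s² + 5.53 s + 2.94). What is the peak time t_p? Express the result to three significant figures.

t_p ≈ 6.93 s

Dividing through by 10.9: denominator becomes s² + 0.5073 s + 0.2697.
So ω_n = √0.2697 = 0.519 rad/s and ζ = 0.5073/(2·0.519) = 0.488.
The damped frequency ω_d = ω_n√(1−ζ²) = 0.453 rad/s. t_p = π/ω_d = 6.93 s.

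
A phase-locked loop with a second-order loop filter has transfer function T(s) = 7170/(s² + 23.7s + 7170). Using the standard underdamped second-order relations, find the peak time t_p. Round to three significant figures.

Comparing the denominator to s² + 2ζω_n s + ω_n²: ω_n = √7170 = 84.7 rad/s, and 2ζω_n = 23.7 so ζ = 23.7/(2·84.7) = 0.140.
ω_d = 84.7·√(1 − 0.140²) = 83.8 rad/s. Then t_p = π/ω_d = 0.0375 s.

t_p ≈ 0.0375 s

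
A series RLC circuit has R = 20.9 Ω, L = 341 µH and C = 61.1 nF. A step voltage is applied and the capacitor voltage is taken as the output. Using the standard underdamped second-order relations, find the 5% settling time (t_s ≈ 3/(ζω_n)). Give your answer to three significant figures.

t_s ≈ 0.0000979 s

For a series RLC circuit (capacitor voltage as output), ω_n = 1/√(LC) = 1/√(341 µH · 61.1 nF) = 219000 rad/s.
ζ = (R/2)·√(C/L) = (20.9/2)·√(61.1 nF/341 µH) = 0.140.
t_s ≈ 3/(ζω_n) = 0.0000979 s.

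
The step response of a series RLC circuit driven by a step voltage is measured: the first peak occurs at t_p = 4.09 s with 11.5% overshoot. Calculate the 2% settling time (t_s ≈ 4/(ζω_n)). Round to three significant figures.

t_s ≈ 7.56 s

The overshoot fixes ζ = −ln(OS)/√(π²+ln²(OS)) = 0.567.
t_p = π/ω_d ⇒ ω_d = 0.768 rad/s; then ω_n = ω_d/√(1−ζ²) = 0.933 rad/s.
t_s ≈ 4/(ζω_n) = 4/(0.567·0.933) = 7.56 s.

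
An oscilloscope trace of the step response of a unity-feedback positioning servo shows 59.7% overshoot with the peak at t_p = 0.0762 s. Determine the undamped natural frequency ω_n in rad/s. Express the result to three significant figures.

ζ from %OS: ζ = |ln 0.597|/√(π²+ln²0.597) = 0.162.
From t_p = π/ω_d, ω_d = π/0.0762 = 41.2 rad/s, so ω_n = ω_d/√(1−ζ²) = 41.8 rad/s.

ω_n ≈ 41.8 rad/s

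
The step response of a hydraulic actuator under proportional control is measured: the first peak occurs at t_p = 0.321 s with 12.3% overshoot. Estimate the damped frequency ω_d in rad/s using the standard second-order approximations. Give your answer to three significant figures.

t_p = π/ω_d, so ω_d = π/0.321 = 9.79 rad/s.

ω_d ≈ 9.79 rad/s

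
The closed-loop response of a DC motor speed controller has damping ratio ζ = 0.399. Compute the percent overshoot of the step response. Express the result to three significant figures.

%OS ≈ 25.5%

For an underdamped second-order system, %OS = 100·exp(−πζ/√(1−ζ²)).
πζ/√(1−ζ²) = π·0.399/√(1−0.159) = 1.367, so %OS = 100·e^(−1.367) = 25.5%.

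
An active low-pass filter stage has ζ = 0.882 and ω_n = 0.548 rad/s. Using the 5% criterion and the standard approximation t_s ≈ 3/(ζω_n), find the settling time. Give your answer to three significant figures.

t_s ≈ 6.21 s

t_s ≈ 3/(ζω_n) = 3/(0.882 × 0.548) = 6.21 s.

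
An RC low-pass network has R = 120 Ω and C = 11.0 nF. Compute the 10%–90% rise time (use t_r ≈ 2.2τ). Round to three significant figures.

τ = RC = 120 × 11.0 nF = 0.00000132 s.
t_r ≈ 2.2τ = 0.00000290 s.

t_r ≈ 0.00000290 s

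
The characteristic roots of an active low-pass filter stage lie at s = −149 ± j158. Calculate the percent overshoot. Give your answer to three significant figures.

With σ = 149, ω_d = 158: ω_n = √(σ²+ω_d²) = 217 rad/s, ζ = σ/ω_n = 0.686.
Overshoot: exp(−π·0.686/√(1−0.686²)) = 0.0517, i.e. 5.17%.

%OS ≈ 5.17%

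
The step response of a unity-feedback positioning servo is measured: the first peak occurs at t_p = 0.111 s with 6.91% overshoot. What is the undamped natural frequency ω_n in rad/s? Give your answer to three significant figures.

ω_n ≈ 37.2 rad/s

The overshoot fixes ζ = −ln(OS)/√(π²+ln²(OS)) = 0.648.
t_p = π/ω_d ⇒ ω_d = 28.3 rad/s; then ω_n = ω_d/√(1−ζ²) = 37.2 rad/s.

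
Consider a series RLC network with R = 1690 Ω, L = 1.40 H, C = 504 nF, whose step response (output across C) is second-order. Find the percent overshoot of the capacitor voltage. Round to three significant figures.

%OS ≈ 15.8%

For a series RLC circuit (capacitor voltage as output), ω_n = 1/√(LC) = 1/√(1.40 H · 504 nF) = 1190 rad/s.
ζ = (R/2)·√(C/L) = (1690/2)·√(504 nF/1.40 H) = 0.507.
%OS = 100 e^{−πζ/√(1−ζ²)} with ζ = 0.507 gives 15.8%.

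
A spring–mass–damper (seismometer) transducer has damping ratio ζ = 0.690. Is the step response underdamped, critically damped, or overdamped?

underdamped

Since ζ = 0.690 < 1, the system is underdamped.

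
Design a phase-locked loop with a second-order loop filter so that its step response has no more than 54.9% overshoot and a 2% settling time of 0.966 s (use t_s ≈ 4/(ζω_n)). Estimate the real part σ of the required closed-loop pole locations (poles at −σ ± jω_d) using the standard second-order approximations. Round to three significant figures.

The settling-time spec alone fixes σ = ζω_n = 4/t_s = 4/0.966 = 4.14.
(Overshoot then fixes ζ = 0.187 and hence ω_d = σ·√(1−ζ²)/ζ = 21.7 rad/s.)

σ ≈ 4.14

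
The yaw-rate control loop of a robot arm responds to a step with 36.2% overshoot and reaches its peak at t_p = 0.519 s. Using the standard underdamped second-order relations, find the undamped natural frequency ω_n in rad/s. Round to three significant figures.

From the overshoot, ζ = −ln(OS)/√(π²+ln²(OS)) = 0.308.
t_p = π/ω_d ⇒ ω_d = 6.05 rad/s; then ω_n = ω_d/√(1−ζ²) = 6.36 rad/s.

ω_n ≈ 6.36 rad/s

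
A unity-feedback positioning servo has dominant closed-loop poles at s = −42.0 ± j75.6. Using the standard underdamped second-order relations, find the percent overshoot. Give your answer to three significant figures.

|pole| = ω_n = √(42.0² + 75.6²) = 86.5 rad/s; ζ = cos θ = σ/ω_n = 0.486.
Overshoot: exp(−π·0.486/√(1−0.486²)) = 0.175, i.e. 17.5%.

%OS ≈ 17.5%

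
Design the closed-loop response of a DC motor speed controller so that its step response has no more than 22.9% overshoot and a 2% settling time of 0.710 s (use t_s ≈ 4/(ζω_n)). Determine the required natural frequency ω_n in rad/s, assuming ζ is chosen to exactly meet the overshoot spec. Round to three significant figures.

Inverting the overshoot relation: ζ = |ln 0.229|/√(π² + ln²0.229) = 0.425.
From t_s ≈ 4/(ζω_n): ω_n = 4/(ζ·t_s) = 4/(0.425·0.710) = 13.3 rad/s.

ω_n ≈ 13.3 rad/s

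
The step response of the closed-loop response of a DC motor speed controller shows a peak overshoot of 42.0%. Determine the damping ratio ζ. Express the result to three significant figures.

ζ ≈ 0.266

ζ = −ln(OS)/√(π² + (ln OS)²). With OS = 0.420, ln OS = −0.8675 and ζ = 0.8675/3.259 = 0.266.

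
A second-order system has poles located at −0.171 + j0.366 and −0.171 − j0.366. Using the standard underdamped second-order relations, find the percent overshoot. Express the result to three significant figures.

%OS ≈ 23.0%

|pole| = ω_n = √(0.171² + 0.366²) = 0.404 rad/s; ζ = cos θ = σ/ω_n = 0.423.
Overshoot: exp(−π·0.423/√(1−0.423²)) = 0.230, i.e. 23.0%.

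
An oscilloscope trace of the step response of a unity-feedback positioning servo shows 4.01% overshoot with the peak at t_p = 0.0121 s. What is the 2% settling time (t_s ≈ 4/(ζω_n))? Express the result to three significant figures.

From the overshoot, ζ = −ln(OS)/√(π²+ln²(OS)) = 0.715.
From t_p = π/ω_d, ω_d = π/0.0121 = 260 rad/s, so ω_n = ω_d/√(1−ζ²) = 372 rad/s.
t_s ≈ 4/(ζω_n) = 4/(0.715·372) = 0.0150 s.

t_s ≈ 0.0150 s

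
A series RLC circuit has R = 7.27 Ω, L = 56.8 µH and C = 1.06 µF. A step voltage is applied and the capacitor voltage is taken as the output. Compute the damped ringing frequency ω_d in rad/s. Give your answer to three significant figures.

ω_d ≈ 112000 rad/s

For a series RLC circuit (capacitor voltage as output), ω_n = 1/√(LC) = 1/√(56.8 µH · 1.06 µF) = 129000 rad/s.
ζ = (R/2)·√(C/L) = (7.27/2)·√(1.06 µF/56.8 µH) = 0.497.
ω_d = ω_n√(1−ζ²) = 112000 rad/s.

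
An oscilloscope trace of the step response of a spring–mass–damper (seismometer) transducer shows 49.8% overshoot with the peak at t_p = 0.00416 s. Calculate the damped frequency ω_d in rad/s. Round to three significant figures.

ω_d ≈ 755 rad/s

t_p = π/ω_d, so ω_d = π/0.00416 = 755 rad/s.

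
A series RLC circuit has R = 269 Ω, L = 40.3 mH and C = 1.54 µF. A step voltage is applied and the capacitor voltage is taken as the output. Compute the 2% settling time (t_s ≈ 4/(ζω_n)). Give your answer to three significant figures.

t_s ≈ 0.00120 s

For a series RLC circuit (capacitor voltage as output), ω_n = 1/√(LC) = 1/√(40.3 mH · 1.54 µF) = 4010 rad/s.
ζ = (R/2)·√(C/L) = (269/2)·√(1.54 µF/40.3 mH) = 0.831.
t_s ≈ 4/(ζω_n) = 0.00120 s.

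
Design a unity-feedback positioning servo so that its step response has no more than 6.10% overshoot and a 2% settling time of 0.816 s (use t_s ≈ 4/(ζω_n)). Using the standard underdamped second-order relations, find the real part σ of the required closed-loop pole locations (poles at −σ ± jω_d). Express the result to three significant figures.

σ ≈ 4.90

The settling-time spec alone fixes σ = ζω_n = 4/t_s = 4/0.816 = 4.90.
(Overshoot then fixes ζ = 0.665 and hence ω_d = σ·√(1−ζ²)/ζ = 5.51 rad/s.)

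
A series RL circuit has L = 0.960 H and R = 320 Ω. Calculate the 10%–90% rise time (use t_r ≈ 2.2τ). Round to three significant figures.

τ = L/R = 0.960/320 = 0.00300 s.
t_r ≈ 2.2τ = 0.00660 s.

t_r ≈ 0.00660 s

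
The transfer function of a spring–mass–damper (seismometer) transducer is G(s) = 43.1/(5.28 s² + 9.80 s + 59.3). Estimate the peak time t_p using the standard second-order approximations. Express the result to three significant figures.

Dividing through by 5.28: denominator becomes s² + 1.856 s + 11.23.
So ω_n = √11.23 = 3.35 rad/s and ζ = 1.856/(2·3.35) = 0.277.
ω_d = 3.35·√(1 − 0.277²) = 3.22 rad/s. t_p = π/ω_d = 0.976 s.

t_p ≈ 0.976 s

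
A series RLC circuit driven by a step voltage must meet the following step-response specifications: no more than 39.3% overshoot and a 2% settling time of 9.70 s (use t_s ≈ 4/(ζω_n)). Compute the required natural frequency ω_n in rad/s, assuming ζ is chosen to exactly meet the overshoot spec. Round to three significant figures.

ω_n ≈ 1.45 rad/s

From %OS = 100·exp(−πζ/√(1−ζ²)), invert to get ζ = −ln(OS)/√(π² + ln²(OS)) with OS = 0.393.
−ln 0.393 = 0.9339, so ζ = 0.9339/√(π² + 0.8723) = 0.285.
From t_s ≈ 4/(ζω_n): ω_n = 4/(ζ·t_s) = 4/(0.285·9.70) = 1.45 rad/s.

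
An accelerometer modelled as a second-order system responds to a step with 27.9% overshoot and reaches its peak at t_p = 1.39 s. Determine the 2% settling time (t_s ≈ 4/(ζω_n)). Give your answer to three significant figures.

From the overshoot, ζ = −ln(OS)/√(π²+ln²(OS)) = 0.376.
t_p = π/ω_d ⇒ ω_d = 2.26 rad/s; then ω_n = ω_d/√(1−ζ²) = 2.44 rad/s.
t_s ≈ 4/(ζω_n) = 4/(0.376·2.44) = 4.36 s.

t_s ≈ 4.36 s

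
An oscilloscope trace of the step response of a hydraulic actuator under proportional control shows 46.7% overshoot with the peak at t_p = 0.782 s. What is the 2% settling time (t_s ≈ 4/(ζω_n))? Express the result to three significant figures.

ζ from %OS: ζ = |ln 0.467|/√(π²+ln²0.467) = 0.236.
t_p = π/ω_d ⇒ ω_d = 4.02 rad/s; then ω_n = ω_d/√(1−ζ²) = 4.13 rad/s.
t_s ≈ 4/(ζω_n) = 4/(0.236·4.13) = 4.11 s.

t_s ≈ 4.11 s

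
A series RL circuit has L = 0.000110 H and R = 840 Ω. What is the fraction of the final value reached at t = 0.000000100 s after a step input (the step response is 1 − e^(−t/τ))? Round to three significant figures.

τ = L/R = 0.000110/840 = 0.000000131 s.
y(t)/y_∞ = 1 − e^(−t/τ) = 1 − e^(−0.000000100/0.000000131) = 1 − e^(−0.764) = 0.534.

y/y_∞ ≈ 0.534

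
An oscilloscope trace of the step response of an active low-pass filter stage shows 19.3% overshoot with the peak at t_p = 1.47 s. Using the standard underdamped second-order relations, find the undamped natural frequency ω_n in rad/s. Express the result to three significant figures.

ω_n ≈ 2.41 rad/s

The overshoot fixes ζ = −ln(OS)/√(π²+ln²(OS)) = 0.464.
t_p = π/ω_d ⇒ ω_d = 2.14 rad/s; then ω_n = ω_d/√(1−ζ²) = 2.41 rad/s.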